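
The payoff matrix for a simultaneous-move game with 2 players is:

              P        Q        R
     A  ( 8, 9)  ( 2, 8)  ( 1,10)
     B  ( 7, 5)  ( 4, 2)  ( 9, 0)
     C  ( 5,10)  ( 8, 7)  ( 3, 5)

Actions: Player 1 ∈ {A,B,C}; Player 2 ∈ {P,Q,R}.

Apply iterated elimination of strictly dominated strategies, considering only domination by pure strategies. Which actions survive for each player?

P2 drop Q (P beats it: A:9>8 B:5>2 C:10>7)
P1 drop C (B beats it: P:7>5 R:9>3)
P1→{A,B} P2→{P,R}

IESDS → P1:{A,B} P2:{P,R}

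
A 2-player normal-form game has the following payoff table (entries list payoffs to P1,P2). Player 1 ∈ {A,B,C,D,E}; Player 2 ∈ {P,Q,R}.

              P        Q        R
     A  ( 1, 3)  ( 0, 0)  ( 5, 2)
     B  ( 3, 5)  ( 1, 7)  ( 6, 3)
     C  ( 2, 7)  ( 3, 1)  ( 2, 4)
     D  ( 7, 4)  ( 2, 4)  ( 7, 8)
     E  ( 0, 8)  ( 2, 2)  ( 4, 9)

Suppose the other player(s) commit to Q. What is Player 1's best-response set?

argmax u_1 = {C}

u_1(A vs Q) = 0
u_1(B vs Q) = 1
u_1(C vs Q) = 3
u_1(D vs Q) = 2
u_1(E vs Q) = 2
max payoff 3 at {C}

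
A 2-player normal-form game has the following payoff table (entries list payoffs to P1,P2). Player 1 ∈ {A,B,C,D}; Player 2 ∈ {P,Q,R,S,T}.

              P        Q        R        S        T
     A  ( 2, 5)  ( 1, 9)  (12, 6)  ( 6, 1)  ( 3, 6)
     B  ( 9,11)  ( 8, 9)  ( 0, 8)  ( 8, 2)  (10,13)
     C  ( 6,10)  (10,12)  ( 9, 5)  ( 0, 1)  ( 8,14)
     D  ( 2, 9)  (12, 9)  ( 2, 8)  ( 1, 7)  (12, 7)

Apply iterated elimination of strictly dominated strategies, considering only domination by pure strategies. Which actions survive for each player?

P2 drop R (Q beats it: A:9>6 B:9>8 C:12>5 D:9>8)
P1 drop A (B beats it: P:9>2 Q:8>1 S:8>6 T:10>3)
P2 drop S (P beats it: B:11>2 C:10>1 D:9>7)
P1→{B,C,D} P2→{P,Q,T}

IESDS → P1:{B,C,D} P2:{P,Q,T}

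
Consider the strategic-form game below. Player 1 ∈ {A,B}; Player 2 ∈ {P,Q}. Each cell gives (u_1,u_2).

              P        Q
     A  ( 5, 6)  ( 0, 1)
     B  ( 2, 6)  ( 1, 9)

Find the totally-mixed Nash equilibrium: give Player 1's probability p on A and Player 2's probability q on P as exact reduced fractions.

p=3/8, q=1/4

P1 indiff ⇒ q·5+(1-q)·0 = q·2+(1-q)·1 ⇒ q(3) = (1-q)(1) ⇒ q = 1/4
P2 indiff ⇒ p·6+(1-p)·6 = p·1+(1-p)·9 ⇒ p(5) = (1-p)(3) ⇒ p = 3/8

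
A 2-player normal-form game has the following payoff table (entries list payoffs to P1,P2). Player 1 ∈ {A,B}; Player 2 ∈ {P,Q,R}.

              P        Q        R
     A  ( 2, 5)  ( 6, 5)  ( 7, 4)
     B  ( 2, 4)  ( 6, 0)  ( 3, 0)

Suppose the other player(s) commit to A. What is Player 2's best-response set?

u_2(P vs A) = 5
u_2(Q vs A) = 5
u_2(R vs A) = 4
max payoff 5 at {P,Q}

BR_2 = {P,Q}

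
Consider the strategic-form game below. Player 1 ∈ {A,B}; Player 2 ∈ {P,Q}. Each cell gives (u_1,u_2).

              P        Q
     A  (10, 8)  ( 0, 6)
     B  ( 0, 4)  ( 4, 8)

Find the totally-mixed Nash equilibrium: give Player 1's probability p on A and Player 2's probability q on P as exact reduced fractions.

P1 indiff ⇒ q·10+(1-q)·0 = q·0+(1-q)·4 ⇒ q(10) = (1-q)(4) ⇒ q = 2/7
P2 indiff ⇒ p·8+(1-p)·4 = p·6+(1-p)·8 ⇒ p(2) = (1-p)(4) ⇒ p = 2/3

p=2/3, q=2/7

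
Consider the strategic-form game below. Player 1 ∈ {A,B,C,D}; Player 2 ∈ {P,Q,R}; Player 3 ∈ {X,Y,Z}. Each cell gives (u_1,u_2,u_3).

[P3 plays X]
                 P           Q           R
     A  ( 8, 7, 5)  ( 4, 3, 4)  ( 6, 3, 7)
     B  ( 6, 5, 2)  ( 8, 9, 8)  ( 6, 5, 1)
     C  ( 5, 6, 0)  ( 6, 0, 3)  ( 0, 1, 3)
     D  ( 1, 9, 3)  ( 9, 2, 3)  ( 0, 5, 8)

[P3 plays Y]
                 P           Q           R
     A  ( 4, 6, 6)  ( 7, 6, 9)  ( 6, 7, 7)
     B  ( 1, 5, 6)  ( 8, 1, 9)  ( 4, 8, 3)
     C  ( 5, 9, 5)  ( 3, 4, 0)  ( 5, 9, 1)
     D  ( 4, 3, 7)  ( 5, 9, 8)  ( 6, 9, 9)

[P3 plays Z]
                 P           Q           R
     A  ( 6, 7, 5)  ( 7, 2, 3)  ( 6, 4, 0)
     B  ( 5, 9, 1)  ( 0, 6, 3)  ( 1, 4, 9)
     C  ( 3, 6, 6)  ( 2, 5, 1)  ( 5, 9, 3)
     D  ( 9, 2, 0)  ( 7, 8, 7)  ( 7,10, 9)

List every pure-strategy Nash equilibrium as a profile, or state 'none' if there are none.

(A,P,X): not NE [P3→Y gives 6>5]
(A,P,Y): not NE [P1→C gives 5>4; P2→R gives 7>6]
(A,P,Z): not NE [P1→D gives 9>6; P3→Y gives 6>5]
(A,Q,X): not NE [P1→D gives 9>4; P2→P gives 7>3; P3→Y gives 9>4]
(A,Q,Y): not NE [P1→B gives 8>7; P2→R gives 7>6]
(A,Q,Z): not NE [P2→P gives 7>2; P3→Y gives 9>3]
(A,R,X): not NE [P2→P gives 7>3]
(A,R,Y): NE
(A,R,Z): not NE [P1→D gives 7>6; P2→P gives 7>4; P3→Y gives 7>0]
(B,P,X): not NE [P1→A gives 8>6; P2→Q gives 9>5; P3→Y gives 6>2]
(B,P,Y): not NE [P1→C gives 5>1; P2→R gives 8>5]
(B,P,Z): not NE [P1→D gives 9>5; P3→Y gives 6>1]
(B,Q,X): not NE [P1→D gives 9>8; P3→Y gives 9>8]
(B,Q,Y): not NE [P2→R gives 8>1]
(B,Q,Z): not NE [P1→D gives 7>0; P2→P gives 9>6; P3→Y gives 9>3]
(B,R,X): not NE [P2→Q gives 9>5; P3→Z gives 9>1]
(B,R,Y): not NE [P1→D gives 6>4; P3→Z gives 9>3]
(B,R,Z): not NE [P1→D gives 7>1; P2→P gives 9>4]
(C,P,X): not NE [P1→A gives 8>5; P3→Z gives 6>0]
(C,P,Y): not NE [P3→Z gives 6>5]
(C,P,Z): not NE [P1→D gives 9>3; P2→R gives 9>6]
(C,Q,X): not NE [P1→D gives 9>6; P2→P gives 6>0]
(C,Q,Y): not NE [P1→B gives 8>3; P2→R gives 9>4; P3→X gives 3>0]
(C,Q,Z): not NE [P1→D gives 7>2; P2→R gives 9>5; P3→X gives 3>1]
(C,R,X): not NE [P1→B gives 6>0; P2→P gives 6>1]
(C,R,Y): not NE [P1→D gives 6>5; P3→Z gives 3>1]
(C,R,Z): not NE [P1→D gives 7>5]
(D,P,X): not NE [P1→A gives 8>1; P3→Y gives 7>3]
(D,P,Y): not NE [P1→C gives 5>4; P2→R gives 9>3]
(D,P,Z): not NE [P2→R gives 10>2; P3→Y gives 7>0]
(D,Q,X): not NE [P2→P gives 9>2; P3→Y gives 8>3]
(D,Q,Y): not NE [P1→B gives 8>5]
(D,Q,Z): not NE [P2→R gives 10>8; P3→Y gives 8>7]
(D,R,X): not NE [P1→B gives 6>0; P2→P gives 9>5; P3→Z gives 9>8]
(D,R,Y): NE
(D,R,Z): NE

Nash profiles: (A,R,Y), (D,R,Y), (D,R,Z)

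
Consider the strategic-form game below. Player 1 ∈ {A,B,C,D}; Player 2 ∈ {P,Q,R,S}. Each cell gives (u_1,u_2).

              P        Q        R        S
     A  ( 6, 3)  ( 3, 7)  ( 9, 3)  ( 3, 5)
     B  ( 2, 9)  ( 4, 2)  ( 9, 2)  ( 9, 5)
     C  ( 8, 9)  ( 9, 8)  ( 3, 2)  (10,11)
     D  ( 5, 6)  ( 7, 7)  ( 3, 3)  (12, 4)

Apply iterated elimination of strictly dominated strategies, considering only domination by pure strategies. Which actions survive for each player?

P2 drop R (S beats it: A:5>3 B:5>2 C:11>2 D:4>3)
P1 drop A (C beats it: P:8>6 Q:9>3 S:10>3)
P1 drop B (C beats it: P:8>2 Q:9>4 S:10>9)
P1→{C,D} P2→{P,Q,S}

Survivors P1:{C,D} P2:{P,Q,S}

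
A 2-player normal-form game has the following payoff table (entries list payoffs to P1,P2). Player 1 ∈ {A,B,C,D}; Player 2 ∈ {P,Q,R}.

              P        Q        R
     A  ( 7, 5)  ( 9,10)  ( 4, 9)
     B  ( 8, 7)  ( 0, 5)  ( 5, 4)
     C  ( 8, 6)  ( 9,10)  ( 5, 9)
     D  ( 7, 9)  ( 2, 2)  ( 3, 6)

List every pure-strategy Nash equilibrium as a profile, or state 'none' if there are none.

PSNE = {(A,Q), (B,P), (C,Q)}

(A,P): not NE [P1→C gives 8>7; P2→Q gives 10>5]
(A,Q): NE
(A,R): not NE [P1→C gives 5>4; P2→Q gives 10>9]
(B,P): NE
(B,Q): not NE [P1→C gives 9>0; P2→P gives 7>5]
(B,R): not NE [P2→P gives 7>4]
(C,P): not NE [P2→Q gives 10>6]
(C,Q): NE
(C,R): not NE [P2→Q gives 10>9]
(D,P): not NE [P1→C gives 8>7]
(D,Q): not NE [P1→C gives 9>2; P2→P gives 9>2]
(D,R): not NE [P1→C gives 5>3; P2→P gives 9>6]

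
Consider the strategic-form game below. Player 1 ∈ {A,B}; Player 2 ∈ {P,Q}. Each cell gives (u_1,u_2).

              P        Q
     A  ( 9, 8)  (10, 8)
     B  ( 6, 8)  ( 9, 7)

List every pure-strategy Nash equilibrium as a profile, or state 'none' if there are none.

Nash profiles: (A,P), (A,Q)

(A,P): NE
(A,Q): NE
(B,P): not NE [P1→A gives 9>6]
(B,Q): not NE [P1→A gives 10>9; P2→P gives 8>7]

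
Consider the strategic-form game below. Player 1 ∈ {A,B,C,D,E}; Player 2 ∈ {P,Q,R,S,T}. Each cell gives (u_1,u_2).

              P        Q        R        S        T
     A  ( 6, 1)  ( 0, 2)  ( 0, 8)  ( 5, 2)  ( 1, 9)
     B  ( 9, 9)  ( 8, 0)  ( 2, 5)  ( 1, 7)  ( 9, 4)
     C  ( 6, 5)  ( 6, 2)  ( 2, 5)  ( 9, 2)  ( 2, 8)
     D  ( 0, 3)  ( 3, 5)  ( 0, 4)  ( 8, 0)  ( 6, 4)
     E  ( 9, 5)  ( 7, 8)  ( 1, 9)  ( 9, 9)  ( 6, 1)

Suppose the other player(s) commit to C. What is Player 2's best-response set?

argmax u_2 = {T}

u_2(P vs C) = 5
u_2(Q vs C) = 2
u_2(R vs C) = 5
u_2(S vs C) = 2
u_2(T vs C) = 8
max payoff 8 at {T}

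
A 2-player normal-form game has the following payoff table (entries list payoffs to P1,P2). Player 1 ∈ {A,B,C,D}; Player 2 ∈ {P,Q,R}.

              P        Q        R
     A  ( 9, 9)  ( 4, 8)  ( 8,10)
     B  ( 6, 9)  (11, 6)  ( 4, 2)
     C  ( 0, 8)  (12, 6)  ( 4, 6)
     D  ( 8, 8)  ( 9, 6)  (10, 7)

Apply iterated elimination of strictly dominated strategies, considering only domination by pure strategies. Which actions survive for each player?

P2 drop Q (P beats it: A:9>8 B:9>6 C:8>6 D:8>6)
P1 drop B (A beats it: P:9>6 R:8>4)
P1 drop C (A beats it: P:9>0 R:8>4)
P1→{A,D} P2→{P,R}

Remaining: P1:{A,D} P2:{P,R}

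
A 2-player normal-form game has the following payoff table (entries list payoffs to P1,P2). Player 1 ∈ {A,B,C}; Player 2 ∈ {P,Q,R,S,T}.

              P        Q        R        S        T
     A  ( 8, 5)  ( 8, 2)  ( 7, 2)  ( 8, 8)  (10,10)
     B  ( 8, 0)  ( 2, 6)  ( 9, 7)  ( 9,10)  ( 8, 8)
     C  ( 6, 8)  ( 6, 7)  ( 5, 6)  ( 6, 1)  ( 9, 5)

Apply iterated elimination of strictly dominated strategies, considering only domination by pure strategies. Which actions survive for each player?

Survivors P1:{A,B} P2:{S,T}

P1 drop C (A beats it: P:8>6 Q:8>6 R:7>5 S:8>6 T:10>9)
P2 drop P (S beats it: A:8>5 B:10>0)
P2 drop Q (S beats it: A:8>2 B:10>6)
P2 drop R (S beats it: A:8>2 B:10>7)
P1→{A,B} P2→{S,T}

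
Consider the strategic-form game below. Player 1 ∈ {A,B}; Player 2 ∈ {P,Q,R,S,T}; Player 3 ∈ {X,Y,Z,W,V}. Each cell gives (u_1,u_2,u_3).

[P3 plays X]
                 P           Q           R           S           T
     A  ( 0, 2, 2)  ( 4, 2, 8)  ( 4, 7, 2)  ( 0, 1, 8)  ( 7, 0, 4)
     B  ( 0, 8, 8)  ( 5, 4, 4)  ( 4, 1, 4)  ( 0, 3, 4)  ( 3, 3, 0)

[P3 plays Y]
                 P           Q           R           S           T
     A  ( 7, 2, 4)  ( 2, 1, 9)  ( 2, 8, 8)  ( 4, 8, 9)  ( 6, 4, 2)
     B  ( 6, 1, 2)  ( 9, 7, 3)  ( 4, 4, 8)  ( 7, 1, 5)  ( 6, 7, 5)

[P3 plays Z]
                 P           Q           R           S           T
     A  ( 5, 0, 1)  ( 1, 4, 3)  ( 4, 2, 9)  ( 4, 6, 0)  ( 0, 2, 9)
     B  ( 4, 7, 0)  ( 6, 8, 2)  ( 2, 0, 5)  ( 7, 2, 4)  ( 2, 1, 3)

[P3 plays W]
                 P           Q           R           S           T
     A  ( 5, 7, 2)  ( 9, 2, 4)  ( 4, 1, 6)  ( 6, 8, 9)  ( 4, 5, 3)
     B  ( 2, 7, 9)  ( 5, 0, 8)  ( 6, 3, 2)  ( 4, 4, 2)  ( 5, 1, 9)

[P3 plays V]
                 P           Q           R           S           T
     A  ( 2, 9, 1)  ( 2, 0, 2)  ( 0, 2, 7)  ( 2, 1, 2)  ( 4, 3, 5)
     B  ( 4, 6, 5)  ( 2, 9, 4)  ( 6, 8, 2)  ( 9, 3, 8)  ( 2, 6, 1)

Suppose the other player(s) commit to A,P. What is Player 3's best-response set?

argmax u_3 = {Y}

u_3(X vs A,P) = 2
u_3(Y vs A,P) = 4
u_3(Z vs A,P) = 1
u_3(W vs A,P) = 2
u_3(V vs A,P) = 1
max payoff 4 at {Y}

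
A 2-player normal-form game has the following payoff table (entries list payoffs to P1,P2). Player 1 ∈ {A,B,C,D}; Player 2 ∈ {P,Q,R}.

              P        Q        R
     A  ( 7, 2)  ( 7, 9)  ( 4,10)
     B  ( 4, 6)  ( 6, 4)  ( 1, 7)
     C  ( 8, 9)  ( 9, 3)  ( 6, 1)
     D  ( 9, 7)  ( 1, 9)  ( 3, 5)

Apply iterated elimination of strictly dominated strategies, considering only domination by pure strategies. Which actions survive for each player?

P1 drop A (C beats it: P:8>7 Q:9>7 R:6>4)
P1 drop B (C beats it: P:8>4 Q:9>6 R:6>1)
P2 drop R (P beats it: C:9>1 D:7>5)
P1→{C,D} P2→{P,Q}

Remaining: P1:{C,D} P2:{P,Q}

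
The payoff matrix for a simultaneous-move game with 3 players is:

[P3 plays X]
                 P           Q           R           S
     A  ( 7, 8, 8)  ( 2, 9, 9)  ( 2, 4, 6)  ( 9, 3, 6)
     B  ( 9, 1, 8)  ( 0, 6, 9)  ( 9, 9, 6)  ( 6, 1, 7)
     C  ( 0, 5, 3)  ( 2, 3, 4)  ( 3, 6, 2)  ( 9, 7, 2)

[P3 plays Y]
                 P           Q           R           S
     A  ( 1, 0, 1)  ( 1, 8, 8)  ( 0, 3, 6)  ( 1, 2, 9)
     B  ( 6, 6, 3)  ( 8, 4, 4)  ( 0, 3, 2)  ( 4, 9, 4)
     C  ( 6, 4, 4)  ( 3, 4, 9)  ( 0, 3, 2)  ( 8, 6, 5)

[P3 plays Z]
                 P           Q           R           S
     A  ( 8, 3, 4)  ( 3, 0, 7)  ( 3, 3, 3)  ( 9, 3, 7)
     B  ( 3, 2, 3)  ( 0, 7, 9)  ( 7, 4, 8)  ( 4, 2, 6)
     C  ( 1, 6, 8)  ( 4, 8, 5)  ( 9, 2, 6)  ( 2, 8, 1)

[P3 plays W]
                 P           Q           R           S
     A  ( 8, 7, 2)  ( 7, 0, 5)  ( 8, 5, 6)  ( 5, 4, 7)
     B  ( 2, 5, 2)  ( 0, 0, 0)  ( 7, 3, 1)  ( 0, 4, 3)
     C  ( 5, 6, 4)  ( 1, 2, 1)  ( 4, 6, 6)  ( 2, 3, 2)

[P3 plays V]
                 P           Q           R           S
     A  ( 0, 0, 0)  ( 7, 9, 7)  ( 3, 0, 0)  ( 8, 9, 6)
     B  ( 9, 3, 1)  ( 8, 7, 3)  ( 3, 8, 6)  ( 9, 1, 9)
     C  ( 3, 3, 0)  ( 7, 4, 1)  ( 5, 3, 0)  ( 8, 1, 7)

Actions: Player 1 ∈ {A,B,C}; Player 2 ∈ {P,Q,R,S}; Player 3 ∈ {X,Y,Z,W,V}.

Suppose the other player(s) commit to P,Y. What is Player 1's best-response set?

argmax u_1 = {B,C}

u_1(A vs P,Y) = 1
u_1(B vs P,Y) = 6
u_1(C vs P,Y) = 6
max payoff 6 at {B,C}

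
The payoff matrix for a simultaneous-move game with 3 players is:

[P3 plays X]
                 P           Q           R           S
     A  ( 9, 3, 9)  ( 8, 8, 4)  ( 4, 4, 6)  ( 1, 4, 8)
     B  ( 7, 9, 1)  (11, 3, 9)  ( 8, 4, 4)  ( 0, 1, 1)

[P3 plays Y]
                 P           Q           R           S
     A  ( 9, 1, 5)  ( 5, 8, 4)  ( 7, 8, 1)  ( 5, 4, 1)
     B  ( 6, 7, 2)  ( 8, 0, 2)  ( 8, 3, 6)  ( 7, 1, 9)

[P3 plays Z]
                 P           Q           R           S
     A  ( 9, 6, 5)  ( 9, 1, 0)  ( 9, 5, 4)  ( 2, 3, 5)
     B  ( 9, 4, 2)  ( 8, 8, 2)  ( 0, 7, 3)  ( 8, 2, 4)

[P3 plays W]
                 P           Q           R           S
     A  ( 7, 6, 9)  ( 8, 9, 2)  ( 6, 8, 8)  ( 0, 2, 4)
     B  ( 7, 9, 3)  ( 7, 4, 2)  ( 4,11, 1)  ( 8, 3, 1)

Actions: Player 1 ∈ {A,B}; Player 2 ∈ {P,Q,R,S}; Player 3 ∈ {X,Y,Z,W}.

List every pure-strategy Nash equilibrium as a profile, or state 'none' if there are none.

PSNE: ∅

(A,P,X): not NE [P2→Q gives 8>3]
(A,P,Y): not NE [P2→R gives 8>1; P3→W gives 9>5]
(A,P,Z): not NE [P3→W gives 9>5]
(A,P,W): not NE [P2→Q gives 9>6]
(A,Q,X): not NE [P1→B gives 11>8]
(A,Q,Y): not NE [P1→B gives 8>5]
(A,Q,Z): not NE [P2→P gives 6>1; P3→Y gives 4>0]
(A,Q,W): not NE [P3→Y gives 4>2]
(A,R,X): not NE [P1→B gives 8>4; P2→Q gives 8>4; P3→W gives 8>6]
(A,R,Y): not NE [P1→B gives 8>7; P3→W gives 8>1]
(A,R,Z): not NE [P2→P gives 6>5; P3→W gives 8>4]
(A,R,W): not NE [P2→Q gives 9>8]
(A,S,X): not NE [P2→Q gives 8>4]
(A,S,Y): not NE [P1→B gives 7>5; P2→R gives 8>4; P3→X gives 8>1]
(A,S,Z): not NE [P1→B gives 8>2; P2→P gives 6>3; P3→X gives 8>5]
(A,S,W): not NE [P1→B gives 8>0; P2→Q gives 9>2; P3→X gives 8>4]
(B,P,X): not NE [P1→A gives 9>7; P3→W gives 3>1]
(B,P,Y): not NE [P1→A gives 9>6; P3→W gives 3>2]
(B,P,Z): not NE [P2→Q gives 8>4; P3→W gives 3>2]
(B,P,W): not NE [P2→R gives 11>9]
(B,Q,X): not NE [P2→P gives 9>3]
(B,Q,Y): not NE [P2→P gives 7>0; P3→X gives 9>2]
(B,Q,Z): not NE [P1→A gives 9>8; P3→X gives 9>2]
(B,Q,W): not NE [P1→A gives 8>7; P2→R gives 11>4; P3→X gives 9>2]
(B,R,X): not NE [P2→P gives 9>4; P3→Y gives 6>4]
(B,R,Y): not NE [P2→P gives 7>3]
(B,R,Z): not NE [P1→A gives 9>0; P2→Q gives 8>7; P3→Y gives 6>3]
(B,R,W): not NE [P1→A gives 6>4; P3→Y gives 6>1]
(B,S,X): not NE [P1→A gives 1>0; P2→P gives 9>1; P3→Y gives 9>1]
(B,S,Y): not NE [P2→P gives 7>1]
(B,S,Z): not NE [P2→Q gives 8>2; P3→Y gives 9>4]
(B,S,W): not NE [P2→R gives 11>3; P3→Y gives 9>1]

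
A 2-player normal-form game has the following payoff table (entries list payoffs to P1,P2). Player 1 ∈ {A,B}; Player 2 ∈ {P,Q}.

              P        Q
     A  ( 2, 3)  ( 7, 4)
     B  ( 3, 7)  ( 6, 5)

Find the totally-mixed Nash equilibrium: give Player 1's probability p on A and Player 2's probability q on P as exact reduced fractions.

P1 indiff ⇒ q·2+(1-q)·7 = q·3+(1-q)·6 ⇒ q(-1) = (1-q)(-1) ⇒ q = 1/2
P2 indiff ⇒ p·3+(1-p)·7 = p·4+(1-p)·5 ⇒ p(-1) = (1-p)(-2) ⇒ p = 2/3

(p,q) = (2/3, 1/2)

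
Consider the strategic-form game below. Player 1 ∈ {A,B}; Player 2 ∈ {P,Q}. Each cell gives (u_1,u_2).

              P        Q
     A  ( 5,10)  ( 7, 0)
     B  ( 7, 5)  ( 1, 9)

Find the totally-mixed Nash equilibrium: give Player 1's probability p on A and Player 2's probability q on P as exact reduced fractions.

P1 indiff ⇒ q·5+(1-q)·7 = q·7+(1-q)·1 ⇒ q(-2) = (1-q)(-6) ⇒ q = 3/4
P2 indiff ⇒ p·10+(1-p)·5 = p·0+(1-p)·9 ⇒ p(10) = (1-p)(4) ⇒ p = 2/7

P1 mixes 2/7 on A; P2 mixes 3/4 on P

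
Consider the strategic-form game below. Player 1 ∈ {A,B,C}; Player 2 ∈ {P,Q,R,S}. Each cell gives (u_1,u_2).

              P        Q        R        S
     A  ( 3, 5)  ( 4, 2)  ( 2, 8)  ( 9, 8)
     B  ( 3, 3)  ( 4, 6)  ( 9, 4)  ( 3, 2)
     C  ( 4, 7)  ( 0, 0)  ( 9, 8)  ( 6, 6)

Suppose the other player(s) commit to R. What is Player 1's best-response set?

u_1(A vs R) = 2
u_1(B vs R) = 9
u_1(C vs R) = 9
max payoff 9 at {B,C}

P1 best: {B,C}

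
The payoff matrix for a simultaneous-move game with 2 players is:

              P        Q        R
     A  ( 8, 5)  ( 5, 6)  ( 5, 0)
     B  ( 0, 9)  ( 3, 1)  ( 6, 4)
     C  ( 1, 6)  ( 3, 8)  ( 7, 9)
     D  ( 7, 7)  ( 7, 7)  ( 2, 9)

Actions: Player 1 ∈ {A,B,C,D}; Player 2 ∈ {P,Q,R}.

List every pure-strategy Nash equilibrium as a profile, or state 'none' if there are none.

PSNE = {(C,R)}

(A,P): not NE [P2→Q gives 6>5]
(A,Q): not NE [P1→D gives 7>5]
(A,R): not NE [P1→C gives 7>5; P2→Q gives 6>0]
(B,P): not NE [P1→A gives 8>0]
(B,Q): not NE [P1→D gives 7>3; P2→P gives 9>1]
(B,R): not NE [P1→C gives 7>6; P2→P gives 9>4]
(C,P): not NE [P1→A gives 8>1; P2→R gives 9>6]
(C,Q): not NE [P1→D gives 7>3; P2→R gives 9>8]
(C,R): NE
(D,P): not NE [P1→A gives 8>7; P2→R gives 9>7]
(D,Q): not NE [P2→R gives 9>7]
(D,R): not NE [P1→C gives 7>2]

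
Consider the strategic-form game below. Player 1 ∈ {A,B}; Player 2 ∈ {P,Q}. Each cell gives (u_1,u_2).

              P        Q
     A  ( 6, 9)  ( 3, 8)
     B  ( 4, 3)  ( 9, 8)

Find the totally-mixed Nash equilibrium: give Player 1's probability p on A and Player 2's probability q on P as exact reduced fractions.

P1 indiff ⇒ q·6+(1-q)·3 = q·4+(1-q)·9 ⇒ q(2) = (1-q)(6) ⇒ q = 3/4
P2 indiff ⇒ p·9+(1-p)·3 = p·8+(1-p)·8 ⇒ p(1) = (1-p)(5) ⇒ p = 5/6

(p,q) = (5/6, 3/4)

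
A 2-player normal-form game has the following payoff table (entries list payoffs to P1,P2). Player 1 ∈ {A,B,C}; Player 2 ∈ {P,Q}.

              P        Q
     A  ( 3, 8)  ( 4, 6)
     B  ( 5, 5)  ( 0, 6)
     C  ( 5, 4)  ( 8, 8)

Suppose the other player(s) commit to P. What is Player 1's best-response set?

P1 best: {B,C}

u_1(A vs P) = 3
u_1(B vs P) = 5
u_1(C vs P) = 5
max payoff 5 at {B,C}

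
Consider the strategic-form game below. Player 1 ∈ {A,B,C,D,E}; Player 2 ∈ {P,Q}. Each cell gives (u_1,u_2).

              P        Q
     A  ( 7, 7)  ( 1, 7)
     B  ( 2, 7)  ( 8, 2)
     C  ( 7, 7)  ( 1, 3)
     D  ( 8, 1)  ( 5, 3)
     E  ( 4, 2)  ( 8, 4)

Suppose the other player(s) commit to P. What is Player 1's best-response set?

u_1(A vs P) = 7
u_1(B vs P) = 2
u_1(C vs P) = 7
u_1(D vs P) = 8
u_1(E vs P) = 4
max payoff 8 at {D}

argmax u_1 = {D}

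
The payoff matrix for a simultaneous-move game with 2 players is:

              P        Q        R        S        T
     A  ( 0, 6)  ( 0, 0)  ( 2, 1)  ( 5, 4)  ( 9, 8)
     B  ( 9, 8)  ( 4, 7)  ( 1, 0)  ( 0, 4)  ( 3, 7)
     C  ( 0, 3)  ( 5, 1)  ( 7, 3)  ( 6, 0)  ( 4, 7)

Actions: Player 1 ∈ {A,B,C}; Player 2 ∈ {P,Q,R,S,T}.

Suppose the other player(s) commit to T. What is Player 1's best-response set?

u_1(A vs T) = 9
u_1(B vs T) = 3
u_1(C vs T) = 4
max payoff 9 at {A}

P1 best: {A}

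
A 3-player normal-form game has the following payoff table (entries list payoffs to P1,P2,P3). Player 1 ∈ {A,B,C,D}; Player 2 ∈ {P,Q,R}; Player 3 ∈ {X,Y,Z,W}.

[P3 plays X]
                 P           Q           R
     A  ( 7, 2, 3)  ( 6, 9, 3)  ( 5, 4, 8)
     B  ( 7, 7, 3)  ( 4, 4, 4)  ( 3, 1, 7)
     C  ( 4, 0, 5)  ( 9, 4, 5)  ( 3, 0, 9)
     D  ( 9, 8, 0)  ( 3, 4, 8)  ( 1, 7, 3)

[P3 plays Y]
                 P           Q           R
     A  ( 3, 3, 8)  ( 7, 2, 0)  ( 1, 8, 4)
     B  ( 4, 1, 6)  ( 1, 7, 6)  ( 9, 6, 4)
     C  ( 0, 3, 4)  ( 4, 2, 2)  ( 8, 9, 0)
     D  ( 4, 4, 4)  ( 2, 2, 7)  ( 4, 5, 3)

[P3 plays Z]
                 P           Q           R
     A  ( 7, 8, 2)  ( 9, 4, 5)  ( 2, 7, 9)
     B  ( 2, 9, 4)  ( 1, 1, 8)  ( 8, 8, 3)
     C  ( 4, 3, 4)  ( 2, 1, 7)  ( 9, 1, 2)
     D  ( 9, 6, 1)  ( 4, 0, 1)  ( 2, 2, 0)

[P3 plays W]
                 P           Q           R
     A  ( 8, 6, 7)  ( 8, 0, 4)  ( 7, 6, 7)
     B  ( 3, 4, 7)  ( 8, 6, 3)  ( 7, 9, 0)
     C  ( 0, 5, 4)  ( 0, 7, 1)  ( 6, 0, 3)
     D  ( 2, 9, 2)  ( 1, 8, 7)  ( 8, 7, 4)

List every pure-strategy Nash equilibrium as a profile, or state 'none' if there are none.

No pure NE.

(A,P,X): not NE [P1→D gives 9>7; P2→Q gives 9>2; P3→Y gives 8>3]
(A,P,Y): not NE [P1→D gives 4>3; P2→R gives 8>3]
(A,P,Z): not NE [P1→D gives 9>7; P3→Y gives 8>2]
(A,P,W): not NE [P3→Y gives 8>7]
(A,Q,X): not NE [P1→C gives 9>6; P3→Z gives 5>3]
(A,Q,Y): not NE [P2→R gives 8>2; P3→Z gives 5>0]
(A,Q,Z): not NE [P2→P gives 8>4]
(A,Q,W): not NE [P2→R gives 6>0; P3→Z gives 5>4]
(A,R,X): not NE [P2→Q gives 9>4; P3→Z gives 9>8]
(A,R,Y): not NE [P1→B gives 9>1; P3→Z gives 9>4]
(A,R,Z): not NE [P1→C gives 9>2; P2→P gives 8>7]
(A,R,W): not NE [P1→D gives 8>7; P3→Z gives 9>7]
(B,P,X): not NE [P1→D gives 9>7; P3→W gives 7>3]
(B,P,Y): not NE [P2→Q gives 7>1; P3→W gives 7>6]
(B,P,Z): not NE [P1→D gives 9>2; P3→W gives 7>4]
(B,P,W): not NE [P1→A gives 8>3; P2→R gives 9>4]
(B,Q,X): not NE [P1→C gives 9>4; P2→P gives 7>4; P3→Z gives 8>4]
(B,Q,Y): not NE [P1→A gives 7>1; P3→Z gives 8>6]
(B,Q,Z): not NE [P1→A gives 9>1; P2→P gives 9>1]
(B,Q,W): not NE [P2→R gives 9>6; P3→Z gives 8>3]
(B,R,X): not NE [P1→A gives 5>3; P2→P gives 7>1]
(B,R,Y): not NE [P2→Q gives 7>6; P3→X gives 7>4]
(B,R,Z): not NE [P1→C gives 9>8; P2→P gives 9>8; P3→X gives 7>3]
(B,R,W): not NE [P1→D gives 8>7; P3→X gives 7>0]
(C,P,X): not NE [P1→D gives 9>4; P2→Q gives 4>0]
(C,P,Y): not NE [P1→D gives 4>0; P2→R gives 9>3; P3→X gives 5>4]
(C,P,Z): not NE [P1→D gives 9>4; P3→X gives 5>4]
(C,P,W): not NE [P1→A gives 8>0; P2→Q gives 7>5; P3→X gives 5>4]
(C,Q,X): not NE [P3→Z gives 7>5]
(C,Q,Y): not NE [P1→A gives 7>4; P2→R gives 9>2; P3→Z gives 7>2]
(C,Q,Z): not NE [P1→A gives 9>2; P2→P gives 3>1]
(C,Q,W): not NE [P1→B gives 8>0; P3→Z gives 7>1]
(C,R,X): not NE [P1→A gives 5>3; P2→Q gives 4>0]
(C,R,Y): not NE [P1→B gives 9>8; P3→X gives 9>0]
(C,R,Z): not NE [P2→P gives 3>1; P3→X gives 9>2]
(C,R,W): not NE [P1→D gives 8>6; P2→Q gives 7>0; P3→X gives 9>3]
(D,P,X): not NE [P3→Y gives 4>0]
(D,P,Y): not NE [P2→R gives 5>4]
(D,P,Z): not NE [P3→Y gives 4>1]
(D,P,W): not NE [P1→A gives 8>2; P3→Y gives 4>2]
(D,Q,X): not NE [P1→C gives 9>3; P2→P gives 8>4]
(D,Q,Y): not NE [P1→A gives 7>2; P2→R gives 5>2; P3→X gives 8>7]
(D,Q,Z): not NE [P1→A gives 9>4; P2→P gives 6>0; P3→X gives 8>1]
(D,Q,W): not NE [P1→B gives 8>1; P2→P gives 9>8; P3→X gives 8>7]
(D,R,X): not NE [P1→A gives 5>1; P2→P gives 8>7; P3→W gives 4>3]
(D,R,Y): not NE [P1→B gives 9>4; P3→W gives 4>3]
(D,R,Z): not NE [P1→C gives 9>2; P2→P gives 6>2; P3→W gives 4>0]
(D,R,W): not NE [P2→P gives 9>7]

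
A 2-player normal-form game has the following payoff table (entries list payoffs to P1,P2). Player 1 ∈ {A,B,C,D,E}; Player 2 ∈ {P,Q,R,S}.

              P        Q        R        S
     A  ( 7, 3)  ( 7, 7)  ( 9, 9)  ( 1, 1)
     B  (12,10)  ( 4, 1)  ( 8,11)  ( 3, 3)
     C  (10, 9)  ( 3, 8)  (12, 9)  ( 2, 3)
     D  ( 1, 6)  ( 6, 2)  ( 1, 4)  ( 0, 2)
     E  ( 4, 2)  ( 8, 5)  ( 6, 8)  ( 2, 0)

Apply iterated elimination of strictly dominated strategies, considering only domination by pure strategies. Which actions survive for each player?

P1 drop D (A beats it: P:7>1 Q:7>6 R:9>1 S:1>0)
P2 drop Q (R beats it: A:9>7 B:11>1 C:9>8 E:8>5)
P1 drop A (C beats it: P:10>7 R:12>9 S:2>1)
P1 drop E (B beats it: P:12>4 R:8>6 S:3>2)
P2 drop S (P beats it: B:10>3 C:9>3)
P1→{B,C} P2→{P,R}

Survivors P1:{B,C} P2:{P,R}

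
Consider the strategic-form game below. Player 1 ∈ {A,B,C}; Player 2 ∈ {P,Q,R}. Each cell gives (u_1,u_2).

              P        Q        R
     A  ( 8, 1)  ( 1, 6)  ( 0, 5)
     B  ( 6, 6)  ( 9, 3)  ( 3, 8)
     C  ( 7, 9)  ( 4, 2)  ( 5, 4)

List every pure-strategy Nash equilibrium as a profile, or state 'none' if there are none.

(A,P): not NE [P2→Q gives 6>1]
(A,Q): not NE [P1→B gives 9>1]
(A,R): not NE [P1→C gives 5>0; P2→Q gives 6>5]
(B,P): not NE [P1→A gives 8>6; P2→R gives 8>6]
(B,Q): not NE [P2→R gives 8>3]
(B,R): not NE [P1→C gives 5>3]
(C,P): not NE [P1→A gives 8>7]
(C,Q): not NE [P1→B gives 9>4; P2→P gives 9>2]
(C,R): not NE [P2→P gives 9>4]

No pure NE.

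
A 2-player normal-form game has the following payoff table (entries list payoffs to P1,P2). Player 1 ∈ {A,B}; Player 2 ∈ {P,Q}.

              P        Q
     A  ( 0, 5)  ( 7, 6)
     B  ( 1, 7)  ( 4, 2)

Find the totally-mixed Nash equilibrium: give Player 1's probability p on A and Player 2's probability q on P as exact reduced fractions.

P1 indiff ⇒ q·0+(1-q)·7 = q·1+(1-q)·4 ⇒ q(-1) = (1-q)(-3) ⇒ q = 3/4
P2 indiff ⇒ p·5+(1-p)·7 = p·6+(1-p)·2 ⇒ p(-1) = (1-p)(-5) ⇒ p = 5/6

(p,q) = (5/6, 3/4)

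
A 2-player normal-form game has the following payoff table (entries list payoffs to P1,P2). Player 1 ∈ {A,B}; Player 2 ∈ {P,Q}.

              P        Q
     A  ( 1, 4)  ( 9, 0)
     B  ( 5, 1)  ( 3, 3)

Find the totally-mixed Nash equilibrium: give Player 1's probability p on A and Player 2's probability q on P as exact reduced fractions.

P1 indiff ⇒ q·1+(1-q)·9 = q·5+(1-q)·3 ⇒ q(-4) = (1-q)(-6) ⇒ q = 3/5
P2 indiff ⇒ p·4+(1-p)·1 = p·0+(1-p)·3 ⇒ p(4) = (1-p)(2) ⇒ p = 1/3

p=1/3, q=3/5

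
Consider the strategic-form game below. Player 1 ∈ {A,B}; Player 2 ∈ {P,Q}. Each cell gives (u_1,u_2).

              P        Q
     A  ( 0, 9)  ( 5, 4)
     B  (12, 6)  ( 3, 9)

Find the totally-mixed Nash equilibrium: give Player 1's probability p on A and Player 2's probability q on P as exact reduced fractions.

P1 indiff ⇒ q·0+(1-q)·5 = q·12+(1-q)·3 ⇒ q(-12) = (1-q)(-2) ⇒ q = 1/7
P2 indiff ⇒ p·9+(1-p)·6 = p·4+(1-p)·9 ⇒ p(5) = (1-p)(3) ⇒ p = 3/8

(p,q) = (3/8, 1/7)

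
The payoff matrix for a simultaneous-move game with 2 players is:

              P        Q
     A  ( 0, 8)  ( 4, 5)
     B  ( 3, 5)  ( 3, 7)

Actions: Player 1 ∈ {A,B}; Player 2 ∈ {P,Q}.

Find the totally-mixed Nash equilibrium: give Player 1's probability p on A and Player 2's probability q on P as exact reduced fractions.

P1 mixes 2/5 on A; P2 mixes 1/4 on P

P1 indiff ⇒ q·0+(1-q)·4 = q·3+(1-q)·3 ⇒ q(-3) = (1-q)(-1) ⇒ q = 1/4
P2 indiff ⇒ p·8+(1-p)·5 = p·5+(1-p)·7 ⇒ p(3) = (1-p)(2) ⇒ p = 2/5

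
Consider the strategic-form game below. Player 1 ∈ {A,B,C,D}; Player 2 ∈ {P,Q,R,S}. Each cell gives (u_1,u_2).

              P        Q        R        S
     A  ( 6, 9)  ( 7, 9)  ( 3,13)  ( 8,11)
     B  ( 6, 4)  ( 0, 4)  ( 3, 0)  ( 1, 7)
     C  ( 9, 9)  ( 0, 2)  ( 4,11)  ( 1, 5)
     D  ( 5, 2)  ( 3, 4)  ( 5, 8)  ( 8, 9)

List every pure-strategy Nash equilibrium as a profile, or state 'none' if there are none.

(A,P): not NE [P1→C gives 9>6; P2→R gives 13>9]
(A,Q): not NE [P2→R gives 13>9]
(A,R): not NE [P1→D gives 5>3]
(A,S): not NE [P2→R gives 13>11]
(B,P): not NE [P1→C gives 9>6; P2→S gives 7>4]
(B,Q): not NE [P1→A gives 7>0; P2→S gives 7>4]
(B,R): not NE [P1→D gives 5>3; P2→S gives 7>0]
(B,S): not NE [P1→D gives 8>1]
(C,P): not NE [P2→R gives 11>9]
(C,Q): not NE [P1→A gives 7>0; P2→R gives 11>2]
(C,R): not NE [P1→D gives 5>4]
(C,S): not NE [P1→D gives 8>1; P2→R gives 11>5]
(D,P): not NE [P1→C gives 9>5; P2→S gives 9>2]
(D,Q): not NE [P1→A gives 7>3; P2→S gives 9>4]
(D,R): not NE [P2→S gives 9>8]
(D,S): NE

PSNE = {(D,S)}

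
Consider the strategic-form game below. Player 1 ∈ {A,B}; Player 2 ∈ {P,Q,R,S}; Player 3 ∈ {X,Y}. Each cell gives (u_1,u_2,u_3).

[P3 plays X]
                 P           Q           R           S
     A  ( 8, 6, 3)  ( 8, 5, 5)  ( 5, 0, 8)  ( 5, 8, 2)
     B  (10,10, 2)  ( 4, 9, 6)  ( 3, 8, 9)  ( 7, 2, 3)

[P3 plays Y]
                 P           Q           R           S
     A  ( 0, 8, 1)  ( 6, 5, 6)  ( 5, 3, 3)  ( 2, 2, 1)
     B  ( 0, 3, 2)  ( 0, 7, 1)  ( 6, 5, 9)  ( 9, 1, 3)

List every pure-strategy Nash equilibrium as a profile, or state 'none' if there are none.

(A,P,X): not NE [P1→B gives 10>8; P2→S gives 8>6]
(A,P,Y): not NE [P3→X gives 3>1]
(A,Q,X): not NE [P2→S gives 8>5; P3→Y gives 6>5]
(A,Q,Y): not NE [P2→P gives 8>5]
(A,R,X): not NE [P2→S gives 8>0]
(A,R,Y): not NE [P1→B gives 6>5; P2→P gives 8>3; P3→X gives 8>3]
(A,S,X): not NE [P1→B gives 7>5]
(A,S,Y): not NE [P1→B gives 9>2; P2→P gives 8>2; P3→X gives 2>1]
(B,P,X): NE
(B,P,Y): not NE [P2→Q gives 7>3]
(B,Q,X): not NE [P1→A gives 8>4; P2→P gives 10>9]
(B,Q,Y): not NE [P1→A gives 6>0; P3→X gives 6>1]
(B,R,X): not NE [P1→A gives 5>3; P2→P gives 10>8]
(B,R,Y): not NE [P2→Q gives 7>5]
(B,S,X): not NE [P2→P gives 10>2]
(B,S,Y): not NE [P2→Q gives 7>1]

PSNE = {(B,P,X)}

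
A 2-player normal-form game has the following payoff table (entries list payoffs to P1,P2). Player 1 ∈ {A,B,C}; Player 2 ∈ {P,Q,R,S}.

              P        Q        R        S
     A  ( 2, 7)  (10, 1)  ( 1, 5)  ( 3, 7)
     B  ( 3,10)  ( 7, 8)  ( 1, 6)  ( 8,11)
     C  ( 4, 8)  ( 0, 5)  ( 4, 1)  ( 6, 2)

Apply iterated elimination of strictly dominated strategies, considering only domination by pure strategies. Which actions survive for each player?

P2 drop Q (P beats it: A:7>1 B:10>8 C:8>5)
P1 drop A (C beats it: P:4>2 R:4>1 S:6>3)
P2 drop R (P beats it: B:10>6 C:8>1)
P1→{B,C} P2→{P,S}

IESDS → P1:{B,C} P2:{P,S}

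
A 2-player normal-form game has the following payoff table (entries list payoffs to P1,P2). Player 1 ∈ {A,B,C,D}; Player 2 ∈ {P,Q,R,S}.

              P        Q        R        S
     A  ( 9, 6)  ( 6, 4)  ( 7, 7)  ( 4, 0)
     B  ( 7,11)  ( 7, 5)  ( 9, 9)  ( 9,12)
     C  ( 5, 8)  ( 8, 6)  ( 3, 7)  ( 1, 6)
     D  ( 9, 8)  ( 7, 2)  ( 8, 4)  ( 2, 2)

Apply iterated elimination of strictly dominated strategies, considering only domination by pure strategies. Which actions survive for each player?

Remaining: P1:{A,B,D} P2:{P,R,S}

P2 drop Q (P beats it: A:6>4 B:11>5 C:8>6 D:8>2)
P1 drop C (A beats it: P:9>5 R:7>3 S:4>1)
P1→{A,B,D} P2→{P,R,S}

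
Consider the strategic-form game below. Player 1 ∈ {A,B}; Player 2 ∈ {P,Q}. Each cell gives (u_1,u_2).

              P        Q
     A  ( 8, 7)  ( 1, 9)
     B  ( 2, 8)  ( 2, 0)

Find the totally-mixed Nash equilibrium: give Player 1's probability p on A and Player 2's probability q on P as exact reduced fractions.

P1 indiff ⇒ q·8+(1-q)·1 = q·2+(1-q)·2 ⇒ q(6) = (1-q)(1) ⇒ q = 1/7
P2 indiff ⇒ p·7+(1-p)·8 = p·9+(1-p)·0 ⇒ p(-2) = (1-p)(-8) ⇒ p = 4/5

(p,q) = (4/5, 1/7)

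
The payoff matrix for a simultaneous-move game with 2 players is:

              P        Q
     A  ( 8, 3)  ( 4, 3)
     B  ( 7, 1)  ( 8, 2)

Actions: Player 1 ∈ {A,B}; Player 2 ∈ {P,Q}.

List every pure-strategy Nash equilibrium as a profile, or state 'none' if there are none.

Nash profiles: (A,P), (B,Q)

(A,P): NE
(A,Q): not NE [P1→B gives 8>4]
(B,P): not NE [P1→A gives 8>7; P2→Q gives 2>1]
(B,Q): NE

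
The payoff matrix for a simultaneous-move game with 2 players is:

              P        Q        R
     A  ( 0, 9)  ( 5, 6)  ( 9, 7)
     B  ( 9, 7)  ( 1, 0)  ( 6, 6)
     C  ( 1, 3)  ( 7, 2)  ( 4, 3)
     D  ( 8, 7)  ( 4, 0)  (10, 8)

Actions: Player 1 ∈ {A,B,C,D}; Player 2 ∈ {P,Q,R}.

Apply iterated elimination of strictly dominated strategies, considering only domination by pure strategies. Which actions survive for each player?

Remaining: P1:{B,D} P2:{P,R}

P2 drop Q (P beats it: A:9>6 B:7>0 C:3>2 D:7>0)
P1 drop A (D beats it: P:8>0 R:10>9)
P1 drop C (B beats it: P:9>1 R:6>4)
P1→{B,D} P2→{P,R}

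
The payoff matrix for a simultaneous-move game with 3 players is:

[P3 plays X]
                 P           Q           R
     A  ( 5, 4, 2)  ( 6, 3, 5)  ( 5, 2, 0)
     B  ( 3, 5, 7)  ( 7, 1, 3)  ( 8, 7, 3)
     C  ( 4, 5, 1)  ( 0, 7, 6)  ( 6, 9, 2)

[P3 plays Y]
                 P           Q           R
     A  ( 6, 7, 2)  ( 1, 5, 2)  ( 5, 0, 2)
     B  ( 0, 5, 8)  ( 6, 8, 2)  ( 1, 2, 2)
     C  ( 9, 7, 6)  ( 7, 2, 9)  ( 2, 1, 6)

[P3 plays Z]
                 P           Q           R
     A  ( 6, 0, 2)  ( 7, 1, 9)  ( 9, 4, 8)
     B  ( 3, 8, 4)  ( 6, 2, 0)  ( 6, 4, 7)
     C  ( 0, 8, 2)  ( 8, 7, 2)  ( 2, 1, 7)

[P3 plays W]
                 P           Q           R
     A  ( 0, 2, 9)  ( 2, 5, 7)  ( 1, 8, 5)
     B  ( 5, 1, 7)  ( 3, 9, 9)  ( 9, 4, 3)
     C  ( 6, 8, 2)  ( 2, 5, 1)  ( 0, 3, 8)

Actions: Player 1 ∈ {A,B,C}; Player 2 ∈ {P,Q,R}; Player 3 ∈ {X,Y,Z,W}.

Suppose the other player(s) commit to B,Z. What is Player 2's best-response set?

u_2(P vs B,Z) = 8
u_2(Q vs B,Z) = 2
u_2(R vs B,Z) = 4
max payoff 8 at {P}

P2 best: {P}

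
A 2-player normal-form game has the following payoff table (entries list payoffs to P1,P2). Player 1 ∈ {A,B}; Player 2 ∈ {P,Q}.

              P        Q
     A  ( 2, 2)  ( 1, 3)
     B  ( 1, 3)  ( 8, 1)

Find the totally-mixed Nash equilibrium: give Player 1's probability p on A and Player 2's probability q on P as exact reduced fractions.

P1 mixes 2/3 on A; P2 mixes 7/8 on P

P1 indiff ⇒ q·2+(1-q)·1 = q·1+(1-q)·8 ⇒ q(1) = (1-q)(7) ⇒ q = 7/8
P2 indiff ⇒ p·2+(1-p)·3 = p·3+(1-p)·1 ⇒ p(-1) = (1-p)(-2) ⇒ p = 2/3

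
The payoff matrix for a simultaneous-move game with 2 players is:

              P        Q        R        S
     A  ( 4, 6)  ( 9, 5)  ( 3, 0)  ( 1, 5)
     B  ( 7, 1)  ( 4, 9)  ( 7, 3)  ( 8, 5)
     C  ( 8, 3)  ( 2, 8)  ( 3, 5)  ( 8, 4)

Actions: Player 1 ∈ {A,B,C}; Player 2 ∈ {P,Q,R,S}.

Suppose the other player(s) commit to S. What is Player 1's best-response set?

P1 best: {B,C}

u_1(A vs S) = 1
u_1(B vs S) = 8
u_1(C vs S) = 8
max payoff 8 at {B,C}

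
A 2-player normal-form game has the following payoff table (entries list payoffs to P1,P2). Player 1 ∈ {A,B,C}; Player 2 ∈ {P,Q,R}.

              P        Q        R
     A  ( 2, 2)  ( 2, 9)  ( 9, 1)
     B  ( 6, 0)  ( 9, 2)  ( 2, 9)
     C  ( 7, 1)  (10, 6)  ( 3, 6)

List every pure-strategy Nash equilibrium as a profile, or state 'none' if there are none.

Nash profiles: (C,Q)

(A,P): not NE [P1→C gives 7>2; P2→Q gives 9>2]
(A,Q): not NE [P1→C gives 10>2]
(A,R): not NE [P2→Q gives 9>1]
(B,P): not NE [P1→C gives 7>6; P2→R gives 9>0]
(B,Q): not NE [P1→C gives 10>9; P2→R gives 9>2]
(B,R): not NE [P1→A gives 9>2]
(C,P): not NE [P2→R gives 6>1]
(C,Q): NE
(C,R): not NE [P1→A gives 9>3]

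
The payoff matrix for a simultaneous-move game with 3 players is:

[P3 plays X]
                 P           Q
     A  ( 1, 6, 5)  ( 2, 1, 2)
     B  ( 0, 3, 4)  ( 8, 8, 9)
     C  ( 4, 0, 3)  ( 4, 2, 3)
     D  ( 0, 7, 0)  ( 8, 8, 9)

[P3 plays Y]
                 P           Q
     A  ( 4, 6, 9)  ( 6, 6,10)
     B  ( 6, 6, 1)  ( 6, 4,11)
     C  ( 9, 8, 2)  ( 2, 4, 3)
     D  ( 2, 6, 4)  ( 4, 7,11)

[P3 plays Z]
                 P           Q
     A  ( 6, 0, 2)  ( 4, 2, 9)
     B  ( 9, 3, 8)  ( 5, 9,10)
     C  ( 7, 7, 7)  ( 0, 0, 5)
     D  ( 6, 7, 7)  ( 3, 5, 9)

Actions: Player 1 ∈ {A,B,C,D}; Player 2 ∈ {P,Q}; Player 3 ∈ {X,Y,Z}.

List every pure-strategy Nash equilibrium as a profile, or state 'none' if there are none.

(A,P,X): not NE [P1→C gives 4>1; P3→Y gives 9>5]
(A,P,Y): not NE [P1→C gives 9>4]
(A,P,Z): not NE [P1→B gives 9>6; P2→Q gives 2>0; P3→Y gives 9>2]
(A,Q,X): not NE [P1→D gives 8>2; P2→P gives 6>1; P3→Y gives 10>2]
(A,Q,Y): NE
(A,Q,Z): not NE [P1→B gives 5>4; P3→Y gives 10>9]
(B,P,X): not NE [P1→C gives 4>0; P2→Q gives 8>3; P3→Z gives 8>4]
(B,P,Y): not NE [P1→C gives 9>6; P3→Z gives 8>1]
(B,P,Z): not NE [P2→Q gives 9>3]
(B,Q,X): not NE [P3→Y gives 11>9]
(B,Q,Y): not NE [P2→P gives 6>4]
(B,Q,Z): not NE [P3→Y gives 11>10]
(C,P,X): not NE [P2→Q gives 2>0; P3→Z gives 7>3]
(C,P,Y): not NE [P3→Z gives 7>2]
(C,P,Z): not NE [P1→B gives 9>7]
(C,Q,X): not NE [P1→D gives 8>4; P3→Z gives 5>3]
(C,Q,Y): not NE [P1→B gives 6>2; P2→P gives 8>4; P3→Z gives 5>3]
(C,Q,Z): not NE [P1→B gives 5>0; P2→P gives 7>0]
(D,P,X): not NE [P1→C gives 4>0; P2→Q gives 8>7; P3→Z gives 7>0]
(D,P,Y): not NE [P1→C gives 9>2; P2→Q gives 7>6; P3→Z gives 7>4]
(D,P,Z): not NE [P1→B gives 9>6]
(D,Q,X): not NE [P3→Y gives 11>9]
(D,Q,Y): not NE [P1→B gives 6>4]
(D,Q,Z): not NE [P1→B gives 5>3; P2→P gives 7>5; P3→Y gives 11>9]

NE set: (A,Q,Y)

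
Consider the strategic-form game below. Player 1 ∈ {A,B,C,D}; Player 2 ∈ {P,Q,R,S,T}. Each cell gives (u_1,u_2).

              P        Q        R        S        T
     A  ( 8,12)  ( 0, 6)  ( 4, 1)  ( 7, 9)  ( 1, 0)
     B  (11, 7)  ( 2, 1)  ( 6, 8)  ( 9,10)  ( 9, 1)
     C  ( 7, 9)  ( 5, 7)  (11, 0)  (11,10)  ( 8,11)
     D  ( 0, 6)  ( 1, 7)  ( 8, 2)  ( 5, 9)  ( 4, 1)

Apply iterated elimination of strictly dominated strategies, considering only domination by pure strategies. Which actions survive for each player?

Survivors P1:{B,C} P2:{S,T}

P1 drop A (B beats it: P:11>8 Q:2>0 R:6>4 S:9>7 T:9>1)
P1 drop D (C beats it: P:7>0 Q:5>1 R:11>8 S:11>5 T:8>4)
P2 drop P (S beats it: B:10>7 C:10>9)
P2 drop Q (S beats it: B:10>1 C:10>7)
P2 drop R (S beats it: B:10>8 C:10>0)
P1→{B,C} P2→{S,T}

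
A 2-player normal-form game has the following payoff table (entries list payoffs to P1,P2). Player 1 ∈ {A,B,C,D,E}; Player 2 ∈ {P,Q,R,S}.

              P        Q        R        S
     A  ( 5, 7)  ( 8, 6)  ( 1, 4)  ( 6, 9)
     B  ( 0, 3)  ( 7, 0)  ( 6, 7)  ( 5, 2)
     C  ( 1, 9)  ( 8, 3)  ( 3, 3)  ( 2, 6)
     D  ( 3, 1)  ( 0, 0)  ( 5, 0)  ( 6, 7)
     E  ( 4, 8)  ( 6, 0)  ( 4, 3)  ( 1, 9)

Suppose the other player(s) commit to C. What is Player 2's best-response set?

u_2(P vs C) = 9
u_2(Q vs C) = 3
u_2(R vs C) = 3
u_2(S vs C) = 6
max payoff 9 at {P}

BR_2 = {P}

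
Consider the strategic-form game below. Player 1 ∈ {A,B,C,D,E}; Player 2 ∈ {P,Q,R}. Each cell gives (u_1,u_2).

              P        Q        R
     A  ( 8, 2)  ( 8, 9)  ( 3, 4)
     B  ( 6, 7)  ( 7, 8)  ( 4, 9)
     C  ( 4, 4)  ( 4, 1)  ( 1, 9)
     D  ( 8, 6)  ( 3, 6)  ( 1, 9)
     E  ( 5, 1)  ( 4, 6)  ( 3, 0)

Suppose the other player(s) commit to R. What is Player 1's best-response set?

u_1(A vs R) = 3
u_1(B vs R) = 4
u_1(C vs R) = 1
u_1(D vs R) = 1
u_1(E vs R) = 3
max payoff 4 at {B}

BR_1 = {B}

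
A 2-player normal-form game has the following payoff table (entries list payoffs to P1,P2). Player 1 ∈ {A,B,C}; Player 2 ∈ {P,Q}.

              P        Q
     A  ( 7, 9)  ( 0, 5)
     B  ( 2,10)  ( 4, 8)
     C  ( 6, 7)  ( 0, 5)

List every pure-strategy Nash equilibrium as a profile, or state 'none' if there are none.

(A,P): NE
(A,Q): not NE [P1→B gives 4>0; P2→P gives 9>5]
(B,P): not NE [P1→A gives 7>2]
(B,Q): not NE [P2→P gives 10>8]
(C,P): not NE [P1→A gives 7>6]
(C,Q): not NE [P1→B gives 4>0; P2→P gives 7>5]

Nash profiles: (A,P)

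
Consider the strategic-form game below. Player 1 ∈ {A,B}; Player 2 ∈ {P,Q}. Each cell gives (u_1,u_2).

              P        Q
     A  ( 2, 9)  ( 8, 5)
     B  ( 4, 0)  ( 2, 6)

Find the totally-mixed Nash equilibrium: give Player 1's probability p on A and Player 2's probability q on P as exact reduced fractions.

(p,q) = (3/5, 3/4)

P1 indiff ⇒ q·2+(1-q)·8 = q·4+(1-q)·2 ⇒ q(-2) = (1-q)(-6) ⇒ q = 3/4
P2 indiff ⇒ p·9+(1-p)·0 = p·5+(1-p)·6 ⇒ p(4) = (1-p)(6) ⇒ p = 3/5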